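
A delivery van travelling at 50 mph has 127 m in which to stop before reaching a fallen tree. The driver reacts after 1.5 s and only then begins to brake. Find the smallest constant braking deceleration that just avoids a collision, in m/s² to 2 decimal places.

50 mph × 0.44704 = 22.3520 m/s.
Distance covered during reaction = 22.3520 × 1.5 = 33.528 m.
Distance available for braking: 127 − 33.528 = 93.472 m.
v² = 2a·d ⇒ a = v²/(2d) = 22.3520² / (2 × 93.472) = 499.612 / 186.944 = 2.6725 m/s².

Required deceleration ≈ 2.67 m/s²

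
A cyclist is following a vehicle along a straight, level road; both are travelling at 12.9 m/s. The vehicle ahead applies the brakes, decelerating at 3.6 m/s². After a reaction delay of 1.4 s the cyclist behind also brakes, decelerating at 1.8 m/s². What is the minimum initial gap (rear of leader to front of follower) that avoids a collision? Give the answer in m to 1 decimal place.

Leader travels v²/(2a_L) = 166.410 / 7.200 = 23.113 m before stopping.
Follower covers v·t_r = 12.9000 × 1.4 = 18.060 m while reacting, then v²/(2a_F) = 166.410 / 3.600 = 46.225 m while braking, for a total of 18.060 + 46.225 = 64.285 m.
Since a_F ≤ a_L and the follower starts braking later, the follower is never slower than the leader, so the closest approach is when both have stopped.
Minimum gap = 64.285 − 23.113 = 41.172 m.

Minimum gap ≈ 41.2 m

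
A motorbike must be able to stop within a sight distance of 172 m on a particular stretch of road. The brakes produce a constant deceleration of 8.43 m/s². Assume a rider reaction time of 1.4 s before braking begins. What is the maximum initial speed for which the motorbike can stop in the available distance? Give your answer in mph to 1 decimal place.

Maximum speed ≈ 96.9 mph

Stopping distance: v·t_r + v²/(2a) = 172 with t_r = 1.4 s and a = 8.430 m/s².
So v² + 23.604 v − 2899.92 = 0.
Positive root: v = −a·t_r + √((a·t_r)² + 2a·d) = −11.802 + √(139.287 + 2899.92) = 43.3270 m/s.
43.3270 m/s ÷ 0.44704 = 96.920 mph.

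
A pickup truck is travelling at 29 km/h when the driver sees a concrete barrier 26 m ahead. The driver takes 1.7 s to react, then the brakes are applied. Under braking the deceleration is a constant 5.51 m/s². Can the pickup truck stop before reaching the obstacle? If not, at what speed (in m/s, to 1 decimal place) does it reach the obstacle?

29 km/h ÷ 3.6 = 8.0556 m/s.
Reaction distance = 8.0556 × 1.7 = 13.695 m.
Braking distance = v²/(2a) = 64.893 / 11.020 = 5.889 m.
Total stopping distance = 13.695 + 5.889 = 19.584 m, vs 26 m available — it stops with 26 − 19.584 = 6.416 m to spare.

Yes — it stops about 6.4 m short of the obstacle, so it never reaches it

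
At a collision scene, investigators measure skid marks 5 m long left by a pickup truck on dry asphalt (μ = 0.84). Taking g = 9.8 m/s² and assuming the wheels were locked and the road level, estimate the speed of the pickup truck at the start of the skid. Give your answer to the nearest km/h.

Initial speed ≈ 33 km/h

Deceleration a = μg = 0.84 × 9.8 = 8.232 m/s².
v = √(2a·d) = √(2 × 8.232 × 5) = √82.320 = 9.0730 m/s.
= 9.0730 × 3.6 = 32.663 km/h.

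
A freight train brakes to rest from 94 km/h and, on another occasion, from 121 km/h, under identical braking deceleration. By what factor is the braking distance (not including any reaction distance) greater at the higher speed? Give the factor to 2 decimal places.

Factor ≈ 1.66

Braking distance d = v²/(2a), so with a fixed, d ∝ v².
Factor = (121/94)² = 1.2872² = 1.6569.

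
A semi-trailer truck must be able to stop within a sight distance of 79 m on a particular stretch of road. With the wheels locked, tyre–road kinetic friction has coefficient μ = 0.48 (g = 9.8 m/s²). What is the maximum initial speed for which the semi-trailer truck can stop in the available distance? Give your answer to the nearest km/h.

a = μg = 0.48 × 9.8 = 4.704 m/s².
v²/(2a) = d ⇒ v = √(2 × 4.704 × 79) = √743.23 = 27.2622 m/s.
27.2622 m/s × 3.6 = 98.144 km/h.

Maximum speed ≈ 98 km/h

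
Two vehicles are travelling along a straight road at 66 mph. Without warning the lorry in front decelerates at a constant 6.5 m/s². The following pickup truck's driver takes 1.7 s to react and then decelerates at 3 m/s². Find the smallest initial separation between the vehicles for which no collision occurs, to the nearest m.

Minimum gap ≈ 128 m

66 mph × 0.44704 = 29.5046 m/s.
Leader travels v²/(2a_L) = 870.521 / 13.000 = 66.963 m before stopping.
Follower covers v·t_r = 29.5046 × 1.7 = 50.158 m while reacting, then v²/(2a_F) = 870.521 / 6.000 = 145.087 m while braking, for a total of 50.158 + 145.087 = 195.245 m.
Since a_F ≤ a_L and the follower starts braking later, the follower is never slower than the leader, so the closest approach is when both have stopped.
Minimum gap = 195.245 − 66.963 = 128.282 m.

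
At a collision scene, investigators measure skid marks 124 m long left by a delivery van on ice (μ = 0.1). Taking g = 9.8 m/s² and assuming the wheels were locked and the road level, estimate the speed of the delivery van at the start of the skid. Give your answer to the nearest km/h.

Initial speed ≈ 56 km/h

Deceleration a = μg = 0.1 × 9.8 = 0.980 m/s².
v = √(2a·d) = √(2 × 0.980 × 124) = √243.040 = 15.5897 m/s.
= 15.5897 × 3.6 = 56.123 km/h.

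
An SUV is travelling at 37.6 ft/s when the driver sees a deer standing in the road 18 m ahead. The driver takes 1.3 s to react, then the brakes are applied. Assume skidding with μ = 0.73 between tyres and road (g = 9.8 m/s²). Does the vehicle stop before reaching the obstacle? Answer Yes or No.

37.6 ft/s × 0.3048 = 11.4605 m/s.
a = μg = 0.73 × 9.8 = 7.154 m/s².
Reaction distance = 11.4605 × 1.3 = 14.899 m.
Braking distance = v²/(2a) = 131.343 / 14.308 = 9.180 m.
Total stopping distance = 14.899 + 9.180 = 24.079 m, vs 18 m available — it cannot stop in time and overshoots by 24.079 − 18 = 6.079 m.

No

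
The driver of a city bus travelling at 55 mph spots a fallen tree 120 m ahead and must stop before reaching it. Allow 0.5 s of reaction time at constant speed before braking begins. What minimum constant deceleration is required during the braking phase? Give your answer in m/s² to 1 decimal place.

Required deceleration ≈ 2.8 m/s²

55 mph × 0.44704 = 24.5872 m/s.
Distance covered during reaction = 24.5872 × 0.5 = 12.294 m.
Distance available for braking: 120 − 12.294 = 107.706 m.
v² = 2a·d ⇒ a = v²/(2d) = 24.5872² / (2 × 107.706) = 604.530 / 215.412 = 2.8064 m/s².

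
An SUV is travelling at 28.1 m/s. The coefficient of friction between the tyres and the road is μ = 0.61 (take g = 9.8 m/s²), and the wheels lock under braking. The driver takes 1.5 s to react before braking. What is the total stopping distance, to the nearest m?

a = μg = 0.61 × 9.8 = 5.978 m/s².
Reaction distance = v·t_r = 28.1000 × 1.5 = 42.150 m.
Braking distance = v²/(2a) = 28.1000² / (2 × 5.978) = 789.610 / 11.956 = 66.043 m.
Total = 42.150 + 66.043 = 108.193 m.

Total stopping distance ≈ 108 m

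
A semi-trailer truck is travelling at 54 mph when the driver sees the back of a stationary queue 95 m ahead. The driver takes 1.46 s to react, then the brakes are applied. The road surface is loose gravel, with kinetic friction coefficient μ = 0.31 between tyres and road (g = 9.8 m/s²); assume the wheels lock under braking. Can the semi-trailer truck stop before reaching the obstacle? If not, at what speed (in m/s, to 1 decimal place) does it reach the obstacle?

No — it strikes the obstacle at 14.8 m/s

54 mph × 0.44704 = 24.1402 m/s.
a = μg = 0.31 × 9.8 = 3.038 m/s².
Reaction distance = 24.1402 × 1.46 = 35.245 m.
Braking distance needed to stop: v²/(2a) = 582.749 / 6.076 = 95.910 m, so total needed = 35.245 + 95.910 = 131.155 m > 95 m — it cannot stop.
Distance remaining when braking begins: 95 − 35.245 = 59.755 m.
v² = v₀² − 2a·d = 582.749 − 2 × 3.038 × 59.755 = 219.678 m²/s².
v = √219.678 = 14.822 m/s.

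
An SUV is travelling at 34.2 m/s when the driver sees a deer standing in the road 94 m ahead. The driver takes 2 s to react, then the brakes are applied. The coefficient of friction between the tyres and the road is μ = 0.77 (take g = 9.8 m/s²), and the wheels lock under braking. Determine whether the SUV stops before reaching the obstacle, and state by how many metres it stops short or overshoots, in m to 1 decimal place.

a = μg = 0.77 × 9.8 = 7.546 m/s².
Reaction distance = 34.2000 × 2 = 68.400 m.
Braking distance = v²/(2a) = 1169.640 / 15.092 = 77.501 m.
Total stopping distance = 68.400 + 77.501 = 145.901 m, vs 94 m available — it cannot stop in time and overshoots by 145.901 − 94 = 51.901 m.

No — it overshoots by 51.9 m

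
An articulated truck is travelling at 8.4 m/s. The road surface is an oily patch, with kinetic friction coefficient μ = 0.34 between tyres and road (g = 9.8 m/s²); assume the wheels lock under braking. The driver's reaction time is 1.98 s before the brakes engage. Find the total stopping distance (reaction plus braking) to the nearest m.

a = μg = 0.34 × 9.8 = 3.332 m/s².
Reaction distance = v·t_r = 8.4000 × 1.98 = 16.632 m.
Braking distance = v²/(2a) = 8.4000² / (2 × 3.332) = 70.560 / 6.664 = 10.588 m.
Total = 16.632 + 10.588 = 27.220 m.

Total stopping distance ≈ 27 m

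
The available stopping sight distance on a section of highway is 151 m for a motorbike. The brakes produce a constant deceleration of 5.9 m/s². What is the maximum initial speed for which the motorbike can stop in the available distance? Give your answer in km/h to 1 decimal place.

v²/(2a) = d ⇒ v = √(2 × 5.900 × 151) = √1781.80 = 42.2114 m/s.
42.2114 m/s × 3.6 = 151.961 km/h.

Maximum speed ≈ 152.0 km/h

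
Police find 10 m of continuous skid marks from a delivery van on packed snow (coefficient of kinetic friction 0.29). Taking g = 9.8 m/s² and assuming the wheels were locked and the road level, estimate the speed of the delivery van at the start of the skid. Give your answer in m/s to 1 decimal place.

Initial speed ≈ 7.5 m/s

Deceleration a = μg = 0.29 × 9.8 = 2.842 m/s².
v = √(2a·d) = √(2 × 2.842 × 10) = √56.840 = 7.5392 m/s.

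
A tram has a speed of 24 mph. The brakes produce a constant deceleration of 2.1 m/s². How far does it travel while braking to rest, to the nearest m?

24 mph × 0.44704 = 10.7290 m/s.
Braking distance = v²/(2a) = 10.7290² / (2 × 2.100) = 115.111 / 4.200 = 27.407 m.

Braking distance ≈ 27 m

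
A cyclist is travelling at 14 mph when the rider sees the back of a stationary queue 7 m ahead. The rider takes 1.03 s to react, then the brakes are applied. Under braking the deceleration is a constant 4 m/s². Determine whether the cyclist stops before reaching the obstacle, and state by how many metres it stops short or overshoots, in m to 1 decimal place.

14 mph × 0.44704 = 6.2586 m/s.
Reaction distance = 6.2586 × 1.03 = 6.446 m.
Braking distance = v²/(2a) = 39.170 / 8.000 = 4.896 m.
Total stopping distance = 6.446 + 4.896 = 11.342 m, vs 7 m available — it cannot stop in time and overshoots by 11.342 − 7 = 4.342 m.

No — it overshoots by 4.3 m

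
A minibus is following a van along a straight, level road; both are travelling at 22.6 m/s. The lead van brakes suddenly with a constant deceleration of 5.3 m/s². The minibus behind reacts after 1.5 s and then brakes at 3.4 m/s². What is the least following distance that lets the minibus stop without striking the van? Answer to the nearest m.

Minimum gap ≈ 61 m

Leader travels v²/(2a_L) = 510.760 / 10.600 = 48.185 m before stopping.
Follower covers v·t_r = 22.6000 × 1.5 = 33.900 m while reacting, then v²/(2a_F) = 510.760 / 6.800 = 75.112 m while braking, for a total of 33.900 + 75.112 = 109.012 m.
Since a_F ≤ a_L and the follower starts braking later, the follower is never slower than the leader, so the closest approach is when both have stopped.
Minimum gap = 109.012 − 48.185 = 60.827 m.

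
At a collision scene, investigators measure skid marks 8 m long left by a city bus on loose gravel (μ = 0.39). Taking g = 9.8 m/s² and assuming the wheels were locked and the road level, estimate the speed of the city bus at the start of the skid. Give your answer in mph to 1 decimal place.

Initial speed ≈ 17.5 mph

Deceleration a = μg = 0.39 × 9.8 = 3.822 m/s².
v = √(2a·d) = √(2 × 3.822 × 8) = √61.152 = 7.8200 m/s.
= 7.8200 ÷ 0.44704 = 17.493 mph.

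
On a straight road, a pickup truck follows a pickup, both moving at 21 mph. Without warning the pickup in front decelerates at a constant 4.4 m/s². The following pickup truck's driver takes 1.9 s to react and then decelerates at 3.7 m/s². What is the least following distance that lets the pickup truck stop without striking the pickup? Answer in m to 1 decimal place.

Minimum gap ≈ 19.7 m

21 mph × 0.44704 = 9.3878 m/s.
Leader travels v²/(2a_L) = 88.131 / 8.800 = 10.015 m before stopping.
Follower covers v·t_r = 9.3878 × 1.9 = 17.837 m while reacting, then v²/(2a_F) = 88.131 / 7.400 = 11.910 m while braking, for a total of 17.837 + 11.910 = 29.747 m.
Since a_F ≤ a_L and the follower starts braking later, the follower is never slower than the leader, so the closest approach is when both have stopped.
Minimum gap = 29.747 − 10.015 = 19.732 m.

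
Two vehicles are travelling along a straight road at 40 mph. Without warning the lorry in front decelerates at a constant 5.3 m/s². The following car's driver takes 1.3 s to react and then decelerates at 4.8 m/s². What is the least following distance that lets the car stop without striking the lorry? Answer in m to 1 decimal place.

Minimum gap ≈ 26.4 m

40 mph × 0.44704 = 17.8816 m/s.
Leader travels v²/(2a_L) = 319.752 / 10.600 = 30.165 m before stopping.
Follower covers v·t_r = 17.8816 × 1.3 = 23.246 m while reacting, then v²/(2a_F) = 319.752 / 9.600 = 33.308 m while braking, for a total of 23.246 + 33.308 = 56.554 m.
Since a_F ≤ a_L and the follower starts braking later, the follower is never slower than the leader, so the closest approach is when both have stopped.
Minimum gap = 56.554 − 30.165 = 26.389 m.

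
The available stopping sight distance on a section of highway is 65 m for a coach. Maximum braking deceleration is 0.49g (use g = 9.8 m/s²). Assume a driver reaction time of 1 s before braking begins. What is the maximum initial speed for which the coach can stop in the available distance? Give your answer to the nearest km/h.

Maximum speed ≈ 74 km/h

a = 0.49 × 9.8 = 4.802 m/s².
Stopping distance: v·t_r + v²/(2a) = 65 with t_r = 1 s and a = 4.802 m/s².
So v² + 9.604 v − 624.26 = 0.
Positive root: v = −a·t_r + √((a·t_r)² + 2a·d) = −4.802 + √(23.059 + 624.26) = 20.6405 m/s.
20.6405 m/s × 3.6 = 74.306 km/h.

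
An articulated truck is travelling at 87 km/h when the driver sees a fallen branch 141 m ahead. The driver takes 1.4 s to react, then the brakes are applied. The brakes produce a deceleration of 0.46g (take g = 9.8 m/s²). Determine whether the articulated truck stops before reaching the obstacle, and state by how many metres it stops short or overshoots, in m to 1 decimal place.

Yes — it stops 42.4 m short of the obstacle

87 km/h ÷ 3.6 = 24.1667 m/s.
a = 0.46 × 9.8 = 4.508 m/s².
Reaction distance = 24.1667 × 1.4 = 33.833 m.
Braking distance = v²/(2a) = 584.029 / 9.016 = 64.777 m.
Total stopping distance = 33.833 + 64.777 = 98.610 m, vs 141 m available — it stops with 141 − 98.610 = 42.390 m to spare.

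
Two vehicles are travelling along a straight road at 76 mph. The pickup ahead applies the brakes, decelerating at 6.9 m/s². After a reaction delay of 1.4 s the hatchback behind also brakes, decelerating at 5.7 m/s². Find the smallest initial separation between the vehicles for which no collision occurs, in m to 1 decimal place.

76 mph × 0.44704 = 33.9750 m/s.
Leader travels v²/(2a_L) = 1154.301 / 13.800 = 83.645 m before stopping.
Follower covers v·t_r = 33.9750 × 1.4 = 47.565 m while reacting, then v²/(2a_F) = 1154.301 / 11.400 = 101.254 m while braking, for a total of 47.565 + 101.254 = 148.819 m.
Since a_F ≤ a_L and the follower starts braking later, the follower is never slower than the leader, so the closest approach is when both have stopped.
Minimum gap = 148.819 − 83.645 = 65.174 m.

Minimum gap ≈ 65.2 m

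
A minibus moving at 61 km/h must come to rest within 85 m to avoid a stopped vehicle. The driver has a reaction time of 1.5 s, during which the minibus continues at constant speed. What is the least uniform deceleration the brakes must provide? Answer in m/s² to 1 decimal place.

Required deceleration ≈ 2.4 m/s²

61 km/h ÷ 3.6 = 16.9444 m/s.
Distance covered during reaction = 16.9444 × 1.5 = 25.417 m.
Distance available for braking: 85 − 25.417 = 59.583 m.
v² = 2a·d ⇒ a = v²/(2d) = 16.9444² / (2 × 59.583) = 287.113 / 119.166 = 2.4094 m/s².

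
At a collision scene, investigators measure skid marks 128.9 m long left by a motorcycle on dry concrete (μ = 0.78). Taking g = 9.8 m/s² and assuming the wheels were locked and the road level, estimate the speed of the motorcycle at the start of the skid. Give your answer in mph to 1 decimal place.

Initial speed ≈ 99.3 mph

Deceleration a = μg = 0.78 × 9.8 = 7.644 m/s².
v = √(2a·d) = √(2 × 7.644 × 128.9) = √1970.623 = 44.3917 m/s.
= 44.3917 ÷ 0.44704 = 99.301 mph.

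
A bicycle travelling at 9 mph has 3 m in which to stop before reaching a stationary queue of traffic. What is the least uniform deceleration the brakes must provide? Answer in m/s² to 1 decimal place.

9 mph × 0.44704 = 4.0234 m/s.
v² = 2a·d ⇒ a = v²/(2d) = 4.0234² / (2 × 3.000) = 16.188 / 6.000 = 2.6980 m/s².

Required deceleration ≈ 2.7 m/s²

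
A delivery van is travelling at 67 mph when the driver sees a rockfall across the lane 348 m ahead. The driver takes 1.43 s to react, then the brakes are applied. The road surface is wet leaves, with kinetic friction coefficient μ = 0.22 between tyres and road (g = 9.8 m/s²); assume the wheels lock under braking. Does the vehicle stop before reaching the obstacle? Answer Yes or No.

67 mph × 0.44704 = 29.9517 m/s.
a = μg = 0.22 × 9.8 = 2.156 m/s².
Reaction distance = 29.9517 × 1.43 = 42.831 m.
Braking distance = v²/(2a) = 897.104 / 4.312 = 208.048 m.
Total stopping distance = 42.831 + 208.048 = 250.879 m, vs 348 m available — it stops with 348 − 250.879 = 97.121 m to spare.

Yes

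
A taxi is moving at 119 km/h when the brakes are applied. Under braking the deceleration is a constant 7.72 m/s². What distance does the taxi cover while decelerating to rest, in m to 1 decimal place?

Braking distance ≈ 70.8 m

119 km/h ÷ 3.6 = 33.0556 m/s.
Braking distance = v²/(2a) = 33.0556² / (2 × 7.720) = 1092.673 / 15.440 = 70.769 m.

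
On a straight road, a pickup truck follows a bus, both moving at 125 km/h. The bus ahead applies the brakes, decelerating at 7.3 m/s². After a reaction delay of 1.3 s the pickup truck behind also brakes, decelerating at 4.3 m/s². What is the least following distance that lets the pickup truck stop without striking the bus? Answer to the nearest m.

Minimum gap ≈ 103 m

125 km/h ÷ 3.6 = 34.7222 m/s.
Leader travels v²/(2a_L) = 1205.631 / 14.600 = 82.577 m before stopping.
Follower covers v·t_r = 34.7222 × 1.3 = 45.139 m while reacting, then v²/(2a_F) = 1205.631 / 8.600 = 140.190 m while braking, for a total of 45.139 + 140.190 = 185.329 m.
Since a_F ≤ a_L and the follower starts braking later, the follower is never slower than the leader, so the closest approach is when both have stopped.
Minimum gap = 185.329 − 82.577 = 102.752 m.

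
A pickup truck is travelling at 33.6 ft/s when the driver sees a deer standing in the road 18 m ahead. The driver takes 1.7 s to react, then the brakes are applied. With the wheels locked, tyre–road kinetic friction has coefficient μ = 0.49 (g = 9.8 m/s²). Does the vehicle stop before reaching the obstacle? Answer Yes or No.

33.6 ft/s × 0.3048 = 10.2413 m/s.
a = μg = 0.49 × 9.8 = 4.802 m/s².
Reaction distance = 10.2413 × 1.7 = 17.410 m.
Braking distance = v²/(2a) = 104.884 / 9.604 = 10.921 m.
Total stopping distance = 17.410 + 10.921 = 28.331 m, vs 18 m available — it cannot stop in time and overshoots by 28.331 − 18 = 10.331 m.

No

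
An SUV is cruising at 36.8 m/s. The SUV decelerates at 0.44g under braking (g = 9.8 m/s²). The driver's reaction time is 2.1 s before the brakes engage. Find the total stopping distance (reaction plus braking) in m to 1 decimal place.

Total stopping distance ≈ 234.3 m

a = 0.44 × 9.8 = 4.312 m/s².
Reaction distance = v·t_r = 36.8000 × 2.1 = 77.280 m.
Braking distance = v²/(2a) = 36.8000² / (2 × 4.312) = 1354.240 / 8.624 = 157.032 m.
Total = 77.280 + 157.032 = 234.312 m.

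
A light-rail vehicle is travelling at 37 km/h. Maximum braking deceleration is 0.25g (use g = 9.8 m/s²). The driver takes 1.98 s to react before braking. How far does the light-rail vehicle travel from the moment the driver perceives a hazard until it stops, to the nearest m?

Total stopping distance ≈ 42 m

37 km/h ÷ 3.6 = 10.2778 m/s.
a = 0.25 × 9.8 = 2.450 m/s².
Reaction distance = v·t_r = 10.2778 × 1.98 = 20.350 m.
Braking distance = v²/(2a) = 10.2778² / (2 × 2.450) = 105.633 / 4.900 = 21.558 m.
Total = 20.350 + 21.558 = 41.908 m.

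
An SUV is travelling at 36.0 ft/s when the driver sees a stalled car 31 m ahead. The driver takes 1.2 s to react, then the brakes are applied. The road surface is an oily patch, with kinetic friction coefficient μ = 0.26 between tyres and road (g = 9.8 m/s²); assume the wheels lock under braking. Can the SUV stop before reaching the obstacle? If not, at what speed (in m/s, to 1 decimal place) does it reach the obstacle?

36 ft/s × 0.3048 = 10.9728 m/s.
a = μg = 0.26 × 9.8 = 2.548 m/s².
Reaction distance = 10.9728 × 1.2 = 13.167 m.
Braking distance needed to stop: v²/(2a) = 120.402 / 5.096 = 23.627 m, so total needed = 13.167 + 23.627 = 36.794 m > 31 m — it cannot stop.
Distance remaining when braking begins: 31 − 13.167 = 17.833 m.
v² = v₀² − 2a·d = 120.402 − 2 × 2.548 × 17.833 = 29.525 m²/s².
v = √29.525 = 5.434 m/s.

No — it strikes the obstacle at 5.4 m/s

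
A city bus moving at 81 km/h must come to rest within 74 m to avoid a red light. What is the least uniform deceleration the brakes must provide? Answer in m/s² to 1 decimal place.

81 km/h ÷ 3.6 = 22.5000 m/s.
v² = 2a·d ⇒ a = v²/(2d) = 22.5000² / (2 × 74.000) = 506.250 / 148.000 = 3.4206 m/s².

Required deceleration ≈ 3.4 m/s²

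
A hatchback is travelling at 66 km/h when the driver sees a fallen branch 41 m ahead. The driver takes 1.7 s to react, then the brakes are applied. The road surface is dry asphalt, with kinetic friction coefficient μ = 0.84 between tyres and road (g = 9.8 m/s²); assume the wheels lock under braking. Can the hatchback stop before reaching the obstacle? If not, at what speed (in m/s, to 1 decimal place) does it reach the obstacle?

No — it strikes the obstacle at 13.2 m/s

66 km/h ÷ 3.6 = 18.3333 m/s.
a = μg = 0.84 × 9.8 = 8.232 m/s².
Reaction distance = 18.3333 × 1.7 = 31.167 m.
Braking distance needed to stop: v²/(2a) = 336.110 / 16.464 = 20.415 m, so total needed = 31.167 + 20.415 = 51.582 m > 41 m — it cannot stop.
Distance remaining when braking begins: 41 − 31.167 = 9.833 m.
v² = v₀² − 2a·d = 336.110 − 2 × 8.232 × 9.833 = 174.219 m²/s².
v = √174.219 = 13.199 m/s.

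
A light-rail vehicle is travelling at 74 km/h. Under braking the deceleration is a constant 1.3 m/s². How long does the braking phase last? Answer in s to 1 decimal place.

74 km/h ÷ 3.6 = 20.5556 m/s.
Braking time = v/a = 20.5556 / 1.300 = 15.812 s.

Braking time ≈ 15.8 s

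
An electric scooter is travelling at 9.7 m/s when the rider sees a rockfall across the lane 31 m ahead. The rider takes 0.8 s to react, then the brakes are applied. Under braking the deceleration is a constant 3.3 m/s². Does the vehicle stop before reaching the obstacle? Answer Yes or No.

Reaction distance = 9.7000 × 0.8 = 7.760 m.
Braking distance = v²/(2a) = 94.090 / 6.600 = 14.256 m.
Total stopping distance = 7.760 + 14.256 = 22.016 m, vs 31 m available — it stops with 31 − 22.016 = 8.984 m to spare.

Yes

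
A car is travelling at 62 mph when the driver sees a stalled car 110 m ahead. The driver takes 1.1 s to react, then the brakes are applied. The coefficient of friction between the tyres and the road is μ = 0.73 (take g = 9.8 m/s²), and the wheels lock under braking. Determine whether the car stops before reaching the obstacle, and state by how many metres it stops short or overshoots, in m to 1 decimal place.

Yes — it stops 25.8 m short of the obstacle

62 mph × 0.44704 = 27.7165 m/s.
a = μg = 0.73 × 9.8 = 7.154 m/s².
Reaction distance = 27.7165 × 1.1 = 30.488 m.
Braking distance = v²/(2a) = 768.204 / 14.308 = 53.691 m.
Total stopping distance = 30.488 + 53.691 = 84.179 m, vs 110 m available — it stops with 110 − 84.179 = 25.821 m to spare.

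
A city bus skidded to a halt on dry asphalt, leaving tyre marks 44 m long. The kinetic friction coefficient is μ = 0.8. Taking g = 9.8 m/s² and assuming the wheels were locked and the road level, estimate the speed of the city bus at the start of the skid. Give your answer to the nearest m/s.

Deceleration a = μg = 0.8 × 9.8 = 7.840 m/s².
v = √(2a·d) = √(2 × 7.840 × 44) = √689.920 = 26.2663 m/s.

Initial speed ≈ 26 m/s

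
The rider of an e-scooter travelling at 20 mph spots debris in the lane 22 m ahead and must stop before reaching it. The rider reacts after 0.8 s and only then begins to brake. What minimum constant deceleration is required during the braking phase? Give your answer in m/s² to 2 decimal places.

20 mph × 0.44704 = 8.9408 m/s.
Distance covered during reaction = 8.9408 × 0.8 = 7.153 m.
Distance available for braking: 22 − 7.153 = 14.847 m.
v² = 2a·d ⇒ a = v²/(2d) = 8.9408² / (2 × 14.847) = 79.938 / 29.694 = 2.6921 m/s².

Required deceleration ≈ 2.69 m/s²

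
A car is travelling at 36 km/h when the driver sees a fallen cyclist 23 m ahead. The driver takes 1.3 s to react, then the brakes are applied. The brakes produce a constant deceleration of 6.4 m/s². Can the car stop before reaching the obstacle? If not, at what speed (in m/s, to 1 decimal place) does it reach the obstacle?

Yes — it stops about 2.2 m short of the obstacle, so it never reaches it

36 km/h ÷ 3.6 = 10.0000 m/s.
Reaction distance = 10.0000 × 1.3 = 13.000 m.
Braking distance = v²/(2a) = 100.000 / 12.800 = 7.812 m.
Total stopping distance = 13.000 + 7.812 = 20.812 m, vs 23 m available — it stops with 23 − 20.812 = 2.188 m to spare.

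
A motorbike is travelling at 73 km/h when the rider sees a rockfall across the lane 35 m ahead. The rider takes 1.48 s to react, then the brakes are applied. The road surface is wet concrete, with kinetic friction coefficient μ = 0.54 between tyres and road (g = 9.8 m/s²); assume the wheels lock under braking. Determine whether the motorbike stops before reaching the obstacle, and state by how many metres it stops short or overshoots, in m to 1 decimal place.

73 km/h ÷ 3.6 = 20.2778 m/s.
a = μg = 0.54 × 9.8 = 5.292 m/s².
Reaction distance = 20.2778 × 1.48 = 30.011 m.
Braking distance = v²/(2a) = 411.189 / 10.584 = 38.850 m.
Total stopping distance = 30.011 + 38.850 = 68.861 m, vs 35 m available — it cannot stop in time and overshoots by 68.861 − 35 = 33.861 m.

No — it overshoots by 33.9 m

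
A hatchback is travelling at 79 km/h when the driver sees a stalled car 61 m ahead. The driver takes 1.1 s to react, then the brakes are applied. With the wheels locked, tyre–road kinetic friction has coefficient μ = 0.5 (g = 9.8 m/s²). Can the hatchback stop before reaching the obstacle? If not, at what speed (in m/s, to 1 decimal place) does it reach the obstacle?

79 km/h ÷ 3.6 = 21.9444 m/s.
a = μg = 0.5 × 9.8 = 4.900 m/s².
Reaction distance = 21.9444 × 1.1 = 24.139 m.
Braking distance needed to stop: v²/(2a) = 481.557 / 9.800 = 49.138 m, so total needed = 24.139 + 49.138 = 73.277 m > 61 m — it cannot stop.
Distance remaining when braking begins: 61 − 24.139 = 36.861 m.
v² = v₀² − 2a·d = 481.557 − 2 × 4.900 × 36.861 = 120.319 m²/s².
v = √120.319 = 10.969 m/s.

No — it strikes the obstacle at 11.0 m/s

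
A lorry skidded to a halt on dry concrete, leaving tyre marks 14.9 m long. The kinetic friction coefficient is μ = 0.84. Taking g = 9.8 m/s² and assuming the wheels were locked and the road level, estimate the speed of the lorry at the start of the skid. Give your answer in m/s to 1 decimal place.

Deceleration a = μg = 0.84 × 9.8 = 8.232 m/s².
v = √(2a·d) = √(2 × 8.232 × 14.9) = √245.314 = 15.6625 m/s.

Initial speed ≈ 15.7 m/s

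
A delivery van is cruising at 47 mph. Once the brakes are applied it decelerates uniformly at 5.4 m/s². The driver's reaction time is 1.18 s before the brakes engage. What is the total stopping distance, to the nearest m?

Total stopping distance ≈ 66 m

47 mph × 0.44704 = 21.0109 m/s.
Reaction distance = v·t_r = 21.0109 × 1.18 = 24.793 m.
Braking distance = v²/(2a) = 21.0109² / (2 × 5.400) = 441.458 / 10.800 = 40.876 m.
Total = 24.793 + 40.876 = 65.669 m.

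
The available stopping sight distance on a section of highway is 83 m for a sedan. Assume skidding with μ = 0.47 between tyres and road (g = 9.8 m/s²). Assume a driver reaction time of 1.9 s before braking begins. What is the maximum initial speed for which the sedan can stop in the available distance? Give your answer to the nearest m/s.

Maximum speed ≈ 20 m/s

a = μg = 0.47 × 9.8 = 4.606 m/s².
Stopping distance: v·t_r + v²/(2a) = 83 with t_r = 1.9 s and a = 4.606 m/s².
So v² + 17.503 v − 764.60 = 0.
Positive root: v = −a·t_r + √((a·t_r)² + 2a·d) = −8.751 + √(76.580 + 764.60) = 20.2521 m/s.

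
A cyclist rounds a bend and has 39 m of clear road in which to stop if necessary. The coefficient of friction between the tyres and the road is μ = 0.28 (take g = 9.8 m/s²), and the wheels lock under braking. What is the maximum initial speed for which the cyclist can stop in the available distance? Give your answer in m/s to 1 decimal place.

Maximum speed ≈ 14.6 m/s

a = μg = 0.28 × 9.8 = 2.744 m/s².
v²/(2a) = d ⇒ v = √(2 × 2.744 × 39) = √214.03 = 14.6298 m/s.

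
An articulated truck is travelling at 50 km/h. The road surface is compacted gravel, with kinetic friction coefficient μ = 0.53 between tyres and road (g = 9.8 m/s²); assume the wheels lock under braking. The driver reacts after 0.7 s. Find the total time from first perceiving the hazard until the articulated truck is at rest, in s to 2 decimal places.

Total time ≈ 3.37 s

50 km/h ÷ 3.6 = 13.8889 m/s.
a = μg = 0.53 × 9.8 = 5.194 m/s².
Braking time = v/a = 13.8889 / 5.194 = 2.674 s.
Total = 0.7 + 2.674 = 3.374 s.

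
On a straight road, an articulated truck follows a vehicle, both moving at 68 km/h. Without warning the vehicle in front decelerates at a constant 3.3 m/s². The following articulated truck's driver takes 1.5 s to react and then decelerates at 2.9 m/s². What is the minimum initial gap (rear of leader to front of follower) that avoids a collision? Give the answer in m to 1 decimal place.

Minimum gap ≈ 35.8 m

68 km/h ÷ 3.6 = 18.8889 m/s.
Leader travels v²/(2a_L) = 356.791 / 6.600 = 54.059 m before stopping.
Follower covers v·t_r = 18.8889 × 1.5 = 28.333 m while reacting, then v²/(2a_F) = 356.791 / 5.800 = 61.516 m while braking, for a total of 28.333 + 61.516 = 89.849 m.
Since a_F ≤ a_L and the follower starts braking later, the follower is never slower than the leader, so the closest approach is when both have stopped.
Minimum gap = 89.849 − 54.059 = 35.790 m.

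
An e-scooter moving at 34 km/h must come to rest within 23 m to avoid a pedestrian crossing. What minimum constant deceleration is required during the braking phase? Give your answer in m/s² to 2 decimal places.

34 km/h ÷ 3.6 = 9.4444 m/s.
v² = 2a·d ⇒ a = v²/(2d) = 9.4444² / (2 × 23.000) = 89.197 / 46.000 = 1.9391 m/s².

Required deceleration ≈ 1.94 m/s²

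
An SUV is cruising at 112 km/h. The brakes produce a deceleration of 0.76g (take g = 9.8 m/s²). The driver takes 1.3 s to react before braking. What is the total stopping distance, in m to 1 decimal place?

112 km/h ÷ 3.6 = 31.1111 m/s.
a = 0.76 × 9.8 = 7.448 m/s².
Reaction distance = v·t_r = 31.1111 × 1.3 = 40.444 m.
Braking distance = v²/(2a) = 31.1111² / (2 × 7.448) = 967.901 / 14.896 = 64.977 m.
Total = 40.444 + 64.977 = 105.421 m.

Total stopping distance ≈ 105.4 m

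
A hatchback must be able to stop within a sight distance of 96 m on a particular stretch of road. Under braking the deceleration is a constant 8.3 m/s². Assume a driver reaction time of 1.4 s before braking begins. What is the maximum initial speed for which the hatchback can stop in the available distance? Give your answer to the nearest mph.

Stopping distance: v·t_r + v²/(2a) = 96 with t_r = 1.4 s and a = 8.300 m/s².
So v² + 23.240 v − 1593.60 = 0.
Positive root: v = −a·t_r + √((a·t_r)² + 2a·d) = −11.620 + √(135.024 + 1593.60) = 29.9567 m/s.
29.9567 m/s ÷ 0.44704 = 67.011 mph.

Maximum speed ≈ 67 mph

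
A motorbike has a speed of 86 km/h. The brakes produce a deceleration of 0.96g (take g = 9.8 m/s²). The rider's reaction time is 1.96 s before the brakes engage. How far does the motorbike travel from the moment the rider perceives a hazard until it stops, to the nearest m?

86 km/h ÷ 3.6 = 23.8889 m/s.
a = 0.96 × 9.8 = 9.408 m/s².
Reaction distance = v·t_r = 23.8889 × 1.96 = 46.822 m.
Braking distance = v²/(2a) = 23.8889² / (2 × 9.408) = 570.680 / 18.816 = 30.330 m.
Total = 46.822 + 30.330 = 77.152 m.

Total stopping distance ≈ 77 m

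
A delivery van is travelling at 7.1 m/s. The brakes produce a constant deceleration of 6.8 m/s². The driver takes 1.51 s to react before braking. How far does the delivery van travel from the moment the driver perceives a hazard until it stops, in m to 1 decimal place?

Total stopping distance ≈ 14.4 m

Reaction distance = v·t_r = 7.1000 × 1.51 = 10.721 m.
Braking distance = v²/(2a) = 7.1000² / (2 × 6.800) = 50.410 / 13.600 = 3.707 m.
Total = 10.721 + 3.707 = 14.428 m.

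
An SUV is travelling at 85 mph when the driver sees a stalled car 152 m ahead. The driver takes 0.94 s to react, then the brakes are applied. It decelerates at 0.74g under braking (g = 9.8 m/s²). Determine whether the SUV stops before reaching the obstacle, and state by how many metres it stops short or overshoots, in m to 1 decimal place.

Yes — it stops 16.7 m short of the obstacle

85 mph × 0.44704 = 37.9984 m/s.
a = 0.74 × 9.8 = 7.252 m/s².
Reaction distance = 37.9984 × 0.94 = 35.718 m.
Braking distance = v²/(2a) = 1443.878 / 14.504 = 99.550 m.
Total stopping distance = 35.718 + 99.550 = 135.268 m, vs 152 m available — it stops with 152 − 135.268 = 16.732 m to spare.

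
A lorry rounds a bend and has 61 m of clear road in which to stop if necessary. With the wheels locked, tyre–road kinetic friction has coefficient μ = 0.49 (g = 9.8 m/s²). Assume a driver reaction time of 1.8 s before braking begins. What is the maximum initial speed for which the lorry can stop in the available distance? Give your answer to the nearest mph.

a = μg = 0.49 × 9.8 = 4.802 m/s².
Stopping distance: v·t_r + v²/(2a) = 61 with t_r = 1.8 s and a = 4.802 m/s².
So v² + 17.287 v − 585.84 = 0.
Positive root: v = −a·t_r + √((a·t_r)² + 2a·d) = −8.644 + √(74.719 + 585.84) = 17.0573 m/s.
17.0573 m/s ÷ 0.44704 = 38.156 mph.

Maximum speed ≈ 38 mph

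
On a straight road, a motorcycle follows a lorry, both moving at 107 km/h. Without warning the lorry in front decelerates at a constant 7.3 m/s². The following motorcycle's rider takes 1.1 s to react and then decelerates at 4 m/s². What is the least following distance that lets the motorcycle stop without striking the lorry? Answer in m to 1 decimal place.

107 km/h ÷ 3.6 = 29.7222 m/s.
Leader travels v²/(2a_L) = 883.409 / 14.600 = 60.507 m before stopping.
Follower covers v·t_r = 29.7222 × 1.1 = 32.694 m while reacting, then v²/(2a_F) = 883.409 / 8.000 = 110.426 m while braking, for a total of 32.694 + 110.426 = 143.120 m.
Since a_F ≤ a_L and the follower starts braking later, the follower is never slower than the leader, so the closest approach is when both have stopped.
Minimum gap = 143.120 − 60.507 = 82.613 m.

Minimum gap ≈ 82.6 m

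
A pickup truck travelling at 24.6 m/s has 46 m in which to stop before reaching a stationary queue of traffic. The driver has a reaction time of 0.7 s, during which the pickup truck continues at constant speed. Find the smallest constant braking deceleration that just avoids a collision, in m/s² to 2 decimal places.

Required deceleration ≈ 10.51 m/s²

Distance covered during reaction = 24.6000 × 0.7 = 17.220 m.
Distance available for braking: 46 − 17.220 = 28.780 m.
v² = 2a·d ⇒ a = v²/(2d) = 24.6000² / (2 × 28.780) = 605.160 / 57.560 = 10.5136 m/s².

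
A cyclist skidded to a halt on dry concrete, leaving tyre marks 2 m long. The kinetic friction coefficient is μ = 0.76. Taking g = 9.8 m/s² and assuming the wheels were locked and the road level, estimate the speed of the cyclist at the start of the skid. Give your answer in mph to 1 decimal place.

Deceleration a = μg = 0.76 × 9.8 = 7.448 m/s².
v = √(2a·d) = √(2 × 7.448 × 2) = √29.792 = 5.4582 m/s.
= 5.4582 ÷ 0.44704 = 12.210 mph.

Initial speed ≈ 12.2 mph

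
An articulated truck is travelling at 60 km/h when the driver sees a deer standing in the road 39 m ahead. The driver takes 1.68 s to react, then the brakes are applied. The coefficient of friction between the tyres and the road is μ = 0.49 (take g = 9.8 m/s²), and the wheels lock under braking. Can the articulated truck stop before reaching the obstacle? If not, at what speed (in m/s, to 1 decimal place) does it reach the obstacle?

60 km/h ÷ 3.6 = 16.6667 m/s.
a = μg = 0.49 × 9.8 = 4.802 m/s².
Reaction distance = 16.6667 × 1.68 = 28.000 m.
Braking distance needed to stop: v²/(2a) = 277.779 / 9.604 = 28.923 m, so total needed = 28.000 + 28.923 = 56.923 m > 39 m — it cannot stop.
Distance remaining when braking begins: 39 − 28.000 = 11.000 m.
v² = v₀² − 2a·d = 277.779 − 2 × 4.802 × 11.000 = 172.135 m²/s².
v = √172.135 = 13.120 m/s.

No — it strikes the obstacle at 13.1 m/s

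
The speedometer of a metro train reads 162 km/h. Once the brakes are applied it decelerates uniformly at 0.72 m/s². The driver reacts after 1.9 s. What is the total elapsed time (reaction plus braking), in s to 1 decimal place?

162 km/h ÷ 3.6 = 45.0000 m/s.
Braking time = v/a = 45.0000 / 0.720 = 62.500 s.
Total = 1.9 + 62.500 = 64.400 s.

Total time ≈ 64.4 s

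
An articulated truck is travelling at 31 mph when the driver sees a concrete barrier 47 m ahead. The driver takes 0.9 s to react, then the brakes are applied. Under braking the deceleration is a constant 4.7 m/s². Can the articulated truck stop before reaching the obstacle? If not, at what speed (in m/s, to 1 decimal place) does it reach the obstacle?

31 mph × 0.44704 = 13.8582 m/s.
Reaction distance = 13.8582 × 0.9 = 12.472 m.
Braking distance = v²/(2a) = 192.050 / 9.400 = 20.431 m.
Total stopping distance = 12.472 + 20.431 = 32.903 m, vs 47 m available — it stops with 47 − 32.903 = 14.097 m to spare.

Yes — it stops about 14.1 m short of the obstacle, so it never reaches it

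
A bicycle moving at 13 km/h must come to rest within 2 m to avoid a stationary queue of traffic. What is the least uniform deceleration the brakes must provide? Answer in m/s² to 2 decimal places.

13 km/h ÷ 3.6 = 3.6111 m/s.
v² = 2a·d ⇒ a = v²/(2d) = 3.6111² / (2 × 2.000) = 13.040 / 4.000 = 3.2600 m/s².

Required deceleration ≈ 3.26 m/s²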